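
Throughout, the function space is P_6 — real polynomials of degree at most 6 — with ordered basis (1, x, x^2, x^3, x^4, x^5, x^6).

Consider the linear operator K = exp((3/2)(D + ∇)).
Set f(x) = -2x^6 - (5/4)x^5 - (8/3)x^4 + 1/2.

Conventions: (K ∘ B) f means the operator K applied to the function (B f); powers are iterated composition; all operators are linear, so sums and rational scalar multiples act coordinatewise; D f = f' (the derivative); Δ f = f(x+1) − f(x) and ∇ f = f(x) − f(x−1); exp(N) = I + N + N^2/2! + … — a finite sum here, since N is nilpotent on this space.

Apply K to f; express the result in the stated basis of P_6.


the image equals g(x) = -2x^6 - (149/4)x^5 - (2957/12)x^4 - (2903/4)x^3 - 1005x^2 - (10789/16)x - 3243/16

order-1 term: -36x^5 + (105/4)x^4 - (293/4)x^3 + (201/4)x^2 - (197/8)x + 41/8
order-2 term: -270x^4 + (855/2)x^3 - (2871/4)x^2 + (8469/16)x - 705/4
order-3 term: -1080x^3 + (4185/2)x^2 - (10467/4)x + 19791/16
order-4 term: -2430x^2 + (17415/4)x - 12609/4
order-5 term: -2916x + 13365/4
order-6 term: -1458
the series for exp((3/2)(D + ∇)) f terminates at order 6
exp((3/2)(D + ∇)) f = -2x^6 - (149/4)x^5 - (2957/12)x^4 - (2903/4)x^3 - 1005x^2 - (10789/16)x - 3243/16


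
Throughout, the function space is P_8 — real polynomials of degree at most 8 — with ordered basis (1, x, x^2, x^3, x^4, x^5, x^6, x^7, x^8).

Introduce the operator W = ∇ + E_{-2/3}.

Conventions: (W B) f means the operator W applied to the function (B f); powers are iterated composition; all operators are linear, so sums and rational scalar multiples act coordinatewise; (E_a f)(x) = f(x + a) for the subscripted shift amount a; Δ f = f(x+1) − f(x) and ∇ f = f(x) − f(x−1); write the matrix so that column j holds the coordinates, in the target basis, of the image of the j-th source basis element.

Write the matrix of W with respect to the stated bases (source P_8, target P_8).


image of 1: 1
image of x: x + 1/3
image of x^2: x^2 + (2/3)x - 5/9
image of x^3: x^3 + x^2 - (5/3)x + 19/27
image of x^4: x^4 + (4/3)x^3 - (10/3)x^2 + (76/27)x - 65/81
image of x^5: x^5 + (5/3)x^4 - (50/9)x^3 + (190/27)x^2 - (325/81)x + 211/243
image of x^6: x^6 + 2x^5 - (25/3)x^4 + (380/27)x^3 - (325/27)x^2 + (422/81)x - 665/729
image of x^7: x^7 + (7/3)x^6 - (35/3)x^5 + (665/27)x^4 - (2275/81)x^3 + (1477/81)x^2 - (4655/729)x + 2059/2187
image of x^8: x^8 + (8/3)x^7 - (140/9)x^6 + (1064/27)x^5 - (4550/81)x^4 + (11816/243)x^3 - (18620/729)x^2 + (16472/2187)x - 6305/6561
each image's coordinates form column j of the matrix

the matrix is [[1, 1/3, -5/9, 19/27, -65/81, 211/243, -665/729, 2059/2187, -6305/6561]; [0, 1, 2/3, -5/3, 76/27, -325/81, 422/81, -4655/729, 16472/2187]; [0, 0, 1, 1, -10/3, 190/27, -325/27, 1477/81, -18620/729]; [0, 0, 0, 1, 4/3, -50/9, 380/27, -2275/81, 11816/243]; [0, 0, 0, 0, 1, 5/3, -25/3, 665/27, -4550/81]; [0, 0, 0, 0, 0, 1, 2, -35/3, 1064/27]; [0, 0, 0, 0, 0, 0, 1, 7/3, -140/9]; [0, 0, 0, 0, 0, 0, 0, 1, 8/3]; [0, 0, 0, 0, 0, 0, 0, 0, 1]] (rows listed top to bottom)


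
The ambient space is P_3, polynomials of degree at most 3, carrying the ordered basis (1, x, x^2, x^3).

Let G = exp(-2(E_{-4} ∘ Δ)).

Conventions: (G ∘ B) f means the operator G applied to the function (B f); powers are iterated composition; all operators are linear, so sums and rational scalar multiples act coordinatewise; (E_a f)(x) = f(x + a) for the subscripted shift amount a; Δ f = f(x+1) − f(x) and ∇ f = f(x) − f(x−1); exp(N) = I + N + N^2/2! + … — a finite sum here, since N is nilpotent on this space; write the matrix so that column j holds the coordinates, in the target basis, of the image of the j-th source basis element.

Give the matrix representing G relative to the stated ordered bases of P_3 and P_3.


the matrix is [[1, -2, 18, -166]; [0, 1, -4, 54]; [0, 0, 1, -6]; [0, 0, 0, 1]] (rows listed top to bottom)

image of 1: 1
image of x: x - 2
image of x^2: x^2 - 4x + 18
image of x^3: x^3 - 6x^2 + 54x - 166
each image's coordinates form column j of the matrix


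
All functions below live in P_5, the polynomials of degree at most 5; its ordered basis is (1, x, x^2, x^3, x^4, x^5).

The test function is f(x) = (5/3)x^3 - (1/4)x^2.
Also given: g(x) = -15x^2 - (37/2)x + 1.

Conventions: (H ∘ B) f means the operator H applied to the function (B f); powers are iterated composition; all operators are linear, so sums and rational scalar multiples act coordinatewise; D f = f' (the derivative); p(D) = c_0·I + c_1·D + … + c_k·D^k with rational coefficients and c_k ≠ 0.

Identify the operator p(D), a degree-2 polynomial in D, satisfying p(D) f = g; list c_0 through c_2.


D^0 f = (5/3)x^3 - (1/4)x^2
D^1 f = 5x^2 - (1/2)x
D^2 f = 10x - 1/2
matching coefficients of g against c_0 f + c_1 Df + … from the top degree down determines the c_i
solution: c_0 = 0, c_1 = -3, c_2 = -2

c_0 = 0, c_1 = -3, c_2 = -2


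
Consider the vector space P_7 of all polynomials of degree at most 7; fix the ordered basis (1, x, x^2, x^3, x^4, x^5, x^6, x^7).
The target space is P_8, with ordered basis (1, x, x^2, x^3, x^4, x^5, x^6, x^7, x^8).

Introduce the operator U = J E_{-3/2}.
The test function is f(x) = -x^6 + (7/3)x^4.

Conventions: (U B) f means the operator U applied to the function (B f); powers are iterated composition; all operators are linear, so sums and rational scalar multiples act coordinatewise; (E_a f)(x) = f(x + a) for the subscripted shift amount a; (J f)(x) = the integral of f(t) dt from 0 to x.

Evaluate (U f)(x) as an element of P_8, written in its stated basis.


the result is g(x) = -(1/7)x^7 + (3/2)x^6 - (377/60)x^5 + (107/8)x^4 - (237/16)x^3 + (225/32)x^2 + (27/64)x

E_{-3/2} f = -x^6 + 9x^5 - (377/12)x^4 + (107/2)x^3 - (711/16)x^2 + (225/16)x + 27/64
J E_{-3/2} f = -(1/7)x^7 + (3/2)x^6 - (377/60)x^5 + (107/8)x^4 - (237/16)x^3 + (225/32)x^2 + (27/64)x


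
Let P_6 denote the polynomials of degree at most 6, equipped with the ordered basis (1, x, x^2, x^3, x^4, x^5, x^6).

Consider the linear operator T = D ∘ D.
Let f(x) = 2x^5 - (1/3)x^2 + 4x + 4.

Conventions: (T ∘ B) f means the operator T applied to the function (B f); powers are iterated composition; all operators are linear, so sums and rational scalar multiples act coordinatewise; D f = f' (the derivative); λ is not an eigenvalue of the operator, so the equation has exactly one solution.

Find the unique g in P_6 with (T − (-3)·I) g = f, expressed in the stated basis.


write g with unknown coordinates in the stated basis and equate coefficients in (T − (-3)·I) g = f
solving from the highest basis element down gives g = (2/3)x^5 - (40/9)x^3 - (1/9)x^2 + (92/9)x + 38/27
check: T g = (40/3)x^3 - (80/3)x - 2/9
so T g − (-3)·g = 2x^5 - (1/3)x^2 + 4x + 4 = f ✓

g(x) = (2/3)x^5 - (40/9)x^3 - (1/9)x^2 + (92/9)x + 38/27


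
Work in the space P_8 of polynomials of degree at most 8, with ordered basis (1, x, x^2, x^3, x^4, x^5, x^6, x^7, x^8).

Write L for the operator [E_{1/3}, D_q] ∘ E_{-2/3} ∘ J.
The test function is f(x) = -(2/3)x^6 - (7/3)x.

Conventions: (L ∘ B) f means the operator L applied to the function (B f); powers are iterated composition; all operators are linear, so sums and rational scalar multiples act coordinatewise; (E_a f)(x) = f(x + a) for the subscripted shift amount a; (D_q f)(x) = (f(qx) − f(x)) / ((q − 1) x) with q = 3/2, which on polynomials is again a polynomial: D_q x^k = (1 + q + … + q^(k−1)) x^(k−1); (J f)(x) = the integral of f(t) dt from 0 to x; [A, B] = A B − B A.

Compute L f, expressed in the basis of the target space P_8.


J f = -(2/21)x^7 - (7/6)x^2
E_{-2/3} J f = -(2/21)x^7 + (4/9)x^6 - (8/9)x^5 + (80/81)x^4 - (160/243)x^3 - (439/486)x^2 + (3274/2187)x - 23558/45927
D_q E_{-2/3} J f = -(2059/672)x^6 + (665/72)x^5 - (211/18)x^4 + (650/81)x^3 - (760/243)x^2 - (2195/972)x + 3274/2187
E_{1/3} D_q E_{-2/3} J f = -(2059/672)x^6 + (3133/1008)x^5 - (8681/6048)x^4 + (1759/4536)x^3 - (389/6048)x^2 - (79213/27216)x + 285641/489888
E_{1/3} E_{-2/3} J f = -(2/21)x^7 + (2/9)x^6 - (2/9)x^5 + (10/81)x^4 - (10/243)x^3 - (563/486)x^2 + (1699/2187)x - 11903/91854
D_q E_{1/3} E_{-2/3} J f = -(2059/672)x^6 + (665/144)x^5 - (211/72)x^4 + (325/324)x^3 - (95/486)x^2 - (2815/972)x + 1699/2187
[E_{1/3}, D_q] E_{-2/3} J f = -(761/504)x^5 + (9043/6048)x^4 - (2791/4536)x^3 + (7139/54432)x^2 - (131/9072)x - 31645/163296

the result is g(x) = -(761/504)x^5 + (9043/6048)x^4 - (2791/4536)x^3 + (7139/54432)x^2 - (131/9072)x - 31645/163296


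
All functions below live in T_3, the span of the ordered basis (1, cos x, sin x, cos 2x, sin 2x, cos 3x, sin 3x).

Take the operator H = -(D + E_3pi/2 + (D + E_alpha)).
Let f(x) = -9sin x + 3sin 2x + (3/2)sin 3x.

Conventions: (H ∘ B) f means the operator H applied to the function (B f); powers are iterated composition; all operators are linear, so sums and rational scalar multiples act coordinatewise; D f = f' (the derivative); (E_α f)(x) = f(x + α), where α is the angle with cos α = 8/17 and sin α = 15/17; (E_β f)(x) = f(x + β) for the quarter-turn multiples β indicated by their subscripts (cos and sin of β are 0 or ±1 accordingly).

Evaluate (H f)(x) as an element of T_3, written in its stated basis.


the image equals g(x) = (288/17)cos x + (72/17)sin x - (4188/289)cos 2x + (1350/289)sin 2x - (50844/4913)cos 3x + (7332/4913)sin 3x

D f = -9cos x + 6cos 2x + (9/2)cos 3x
E_3pi/2 f = 9cos x - 3sin 2x + (3/2)cos 3x
D f = -9cos x + 6cos 2x + (9/2)cos 3x
E_alpha f = -(135/17)cos x - (72/17)sin x + (720/289)cos 2x - (483/289)sin 2x - (1485/9826)cos 3x - (7332/4913)sin 3x
(D + E_alpha) f = -(288/17)cos x - (72/17)sin x + (2454/289)cos 2x - (483/289)sin 2x + (21366/4913)cos 3x - (7332/4913)sin 3x
(D + E_3pi/2 + (D + E_alpha)) f = -(288/17)cos x - (72/17)sin x + (4188/289)cos 2x - (1350/289)sin 2x + (50844/4913)cos 3x - (7332/4913)sin 3x
(-(D + E_3pi/2 + (D + E_alpha))) f = (288/17)cos x + (72/17)sin x - (4188/289)cos 2x + (1350/289)sin 2x - (50844/4913)cos 3x + (7332/4913)sin 3x


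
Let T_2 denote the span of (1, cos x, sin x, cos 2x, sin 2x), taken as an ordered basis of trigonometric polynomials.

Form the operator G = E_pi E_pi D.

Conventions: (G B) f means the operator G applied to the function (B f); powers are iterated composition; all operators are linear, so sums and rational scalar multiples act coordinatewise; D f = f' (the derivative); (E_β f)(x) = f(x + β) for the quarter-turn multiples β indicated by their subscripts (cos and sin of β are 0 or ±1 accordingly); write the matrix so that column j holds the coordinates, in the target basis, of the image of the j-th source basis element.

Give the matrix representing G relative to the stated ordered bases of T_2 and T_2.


image of 1: 0
image of cos x: -sin x
image of sin x: cos x
image of cos 2x: -2sin 2x
image of sin 2x: 2cos 2x
each image's coordinates form column j of the matrix

the matrix is [[0, 0, 0, 0, 0]; [0, 0, 1, 0, 0]; [0, -1, 0, 0, 0]; [0, 0, 0, 0, 2]; [0, 0, 0, -2, 0]] (rows listed top to bottom)


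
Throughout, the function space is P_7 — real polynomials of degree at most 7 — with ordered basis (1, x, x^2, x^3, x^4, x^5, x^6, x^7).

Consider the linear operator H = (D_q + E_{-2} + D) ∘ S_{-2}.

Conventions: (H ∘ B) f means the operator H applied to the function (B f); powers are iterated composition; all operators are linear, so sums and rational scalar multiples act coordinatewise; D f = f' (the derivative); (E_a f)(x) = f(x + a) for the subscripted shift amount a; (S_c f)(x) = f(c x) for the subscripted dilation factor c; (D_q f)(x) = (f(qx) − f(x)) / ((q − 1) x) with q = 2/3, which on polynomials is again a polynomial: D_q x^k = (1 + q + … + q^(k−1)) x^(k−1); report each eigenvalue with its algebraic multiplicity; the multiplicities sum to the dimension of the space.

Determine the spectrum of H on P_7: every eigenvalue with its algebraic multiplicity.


image of 1: 1
image of x: -2x
image of x^2: 4x^2 - (4/3)x + 16
image of x^3: -8x^3 + (64/9)x^2 - 96x + 64
image of x^4: 16x^4 - (688/27)x^3 + 384x^2 - 512x + 256
image of x^5: -32x^5 + (6208/81)x^4 - 1280x^3 + 2560x^2 - 2560x + 1024
image of x^6: 64x^6 - (50752/243)x^5 + 3840x^4 - 10240x^3 + 15360x^2 - 12288x + 4096
image of x^7: -128x^7 + (389632/729)x^6 - 10752x^5 + 35840x^4 - 71680x^3 + 86016x^2 - 57344x + 16384
the matrix is upper triangular; its diagonal is (1, -2, 4, -8, 16, -32, 64, -128)
for a triangular matrix the eigenvalues are the diagonal entries, with algebraic multiplicity their repetition count

λ = -128 (multiplicity 1), λ = -32 (multiplicity 1), λ = -8 (multiplicity 1), λ = -2 (multiplicity 1), λ = 1 (multiplicity 1), λ = 4 (multiplicity 1), λ = 16 (multiplicity 1), λ = 64 (multiplicity 1)


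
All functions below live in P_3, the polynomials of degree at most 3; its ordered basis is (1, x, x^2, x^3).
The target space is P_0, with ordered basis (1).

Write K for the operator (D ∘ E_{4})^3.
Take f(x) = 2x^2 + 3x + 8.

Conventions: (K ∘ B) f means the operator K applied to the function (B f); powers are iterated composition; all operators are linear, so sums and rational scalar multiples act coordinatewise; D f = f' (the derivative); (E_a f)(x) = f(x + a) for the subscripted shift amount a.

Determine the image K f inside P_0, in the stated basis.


E_{4} f = 2x^2 + 19x + 52
D E_{4} f = 4x + 19
E_{4} (D ∘ E_{4}) f = 4x + 35
D E_{4} (D ∘ E_{4}) f = 4
E_{4} (D ∘ E_{4}) (D ∘ E_{4}) f = 4
D E_{4} (D ∘ E_{4}) (D ∘ E_{4}) f = 0

the image equals g(x) = 0


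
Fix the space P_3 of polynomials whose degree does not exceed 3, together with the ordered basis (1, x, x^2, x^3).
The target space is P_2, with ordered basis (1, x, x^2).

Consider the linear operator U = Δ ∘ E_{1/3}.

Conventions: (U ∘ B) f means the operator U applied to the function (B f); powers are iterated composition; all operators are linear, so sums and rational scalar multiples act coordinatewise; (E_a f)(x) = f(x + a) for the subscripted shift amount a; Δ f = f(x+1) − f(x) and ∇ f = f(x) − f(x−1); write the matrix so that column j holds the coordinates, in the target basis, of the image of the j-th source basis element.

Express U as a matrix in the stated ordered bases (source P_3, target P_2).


the matrix is [[0, 1, 5/3, 7/3]; [0, 0, 2, 5]; [0, 0, 0, 3]] (rows listed top to bottom)

image of 1: 0
image of x: 1
image of x^2: 2x + 5/3
image of x^3: 3x^2 + 5x + 7/3
each image's coordinates form column j of the matrix


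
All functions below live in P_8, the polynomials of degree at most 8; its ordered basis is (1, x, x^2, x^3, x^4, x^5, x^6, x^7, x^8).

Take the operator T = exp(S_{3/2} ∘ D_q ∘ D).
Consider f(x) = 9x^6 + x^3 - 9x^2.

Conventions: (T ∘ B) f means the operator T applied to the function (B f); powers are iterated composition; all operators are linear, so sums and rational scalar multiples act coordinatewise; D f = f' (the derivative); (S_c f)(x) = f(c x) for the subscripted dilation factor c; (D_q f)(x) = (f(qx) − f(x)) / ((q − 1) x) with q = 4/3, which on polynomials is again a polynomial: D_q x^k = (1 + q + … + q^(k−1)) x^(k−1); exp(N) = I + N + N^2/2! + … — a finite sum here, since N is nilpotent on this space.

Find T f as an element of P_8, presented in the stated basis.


order-1 term: (21087/8)x^4 + (21/2)x - 18
order-2 term: (780219/16)x^2
order-3 term: 260073/8
the series for exp(S_{3/2} ∘ D_q ∘ D) f terminates at order 3
exp(S_{3/2} ∘ D_q ∘ D) f = 9x^6 + (21087/8)x^4 + x^3 + (780075/16)x^2 + (21/2)x + 259929/8

g(x) = 9x^6 + (21087/8)x^4 + x^3 + (780075/16)x^2 + (21/2)x + 259929/8


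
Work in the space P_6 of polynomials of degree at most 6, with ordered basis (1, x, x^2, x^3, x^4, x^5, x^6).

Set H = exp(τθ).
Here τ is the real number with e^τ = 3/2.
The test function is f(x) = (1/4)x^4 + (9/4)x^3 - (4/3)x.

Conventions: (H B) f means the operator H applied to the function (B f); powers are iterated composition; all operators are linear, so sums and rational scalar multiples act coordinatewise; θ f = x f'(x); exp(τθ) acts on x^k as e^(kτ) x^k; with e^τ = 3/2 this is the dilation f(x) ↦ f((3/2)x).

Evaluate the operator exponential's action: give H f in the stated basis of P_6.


the image equals g(x) = (81/64)x^4 + (243/32)x^3 - 2x

exp(τθ) x^k = e^(kτ) x^k; with e^τ = 3/2 this sends x^k to (3/2)^k x^k
x ↦ 3/2 x
x^3 ↦ 27/8 x^3
x^4 ↦ 81/16 x^4
applying this coordinatewise to f: exp(τθ) f = (81/64)x^4 + (243/32)x^3 - 2x


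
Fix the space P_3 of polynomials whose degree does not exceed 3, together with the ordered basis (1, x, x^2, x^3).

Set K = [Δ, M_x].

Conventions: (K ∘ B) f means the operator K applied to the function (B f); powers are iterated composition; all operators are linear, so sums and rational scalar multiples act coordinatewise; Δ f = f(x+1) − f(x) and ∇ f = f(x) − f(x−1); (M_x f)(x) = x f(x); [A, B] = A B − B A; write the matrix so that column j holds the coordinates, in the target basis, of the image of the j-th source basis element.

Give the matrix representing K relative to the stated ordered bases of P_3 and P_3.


image of 1: 1
image of x: x + 1
image of x^2: x^2 + 2x + 1
image of x^3: x^3 + 3x^2 + 3x + 1
each image's coordinates form column j of the matrix

the matrix is [[1, 1, 1, 1]; [0, 1, 2, 3]; [0, 0, 1, 3]; [0, 0, 0, 1]] (rows listed top to bottom)


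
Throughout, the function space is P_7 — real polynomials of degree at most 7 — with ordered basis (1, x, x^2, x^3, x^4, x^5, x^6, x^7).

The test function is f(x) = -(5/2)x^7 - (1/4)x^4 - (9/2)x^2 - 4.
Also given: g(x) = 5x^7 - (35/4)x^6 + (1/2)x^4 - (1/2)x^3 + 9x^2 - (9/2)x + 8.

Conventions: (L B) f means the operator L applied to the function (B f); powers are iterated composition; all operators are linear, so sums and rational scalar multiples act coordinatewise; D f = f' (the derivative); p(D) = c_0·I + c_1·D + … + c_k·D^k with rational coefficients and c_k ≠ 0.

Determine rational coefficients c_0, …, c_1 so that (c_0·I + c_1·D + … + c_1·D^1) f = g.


c_0 = -2, c_1 = 1/2

D^0 f = -(5/2)x^7 - (1/4)x^4 - (9/2)x^2 - 4
D^1 f = -(35/2)x^6 - x^3 - 9x
matching coefficients of g against c_0 f + c_1 Df + … from the top degree down determines the c_i
solution: c_0 = -2, c_1 = 1/2


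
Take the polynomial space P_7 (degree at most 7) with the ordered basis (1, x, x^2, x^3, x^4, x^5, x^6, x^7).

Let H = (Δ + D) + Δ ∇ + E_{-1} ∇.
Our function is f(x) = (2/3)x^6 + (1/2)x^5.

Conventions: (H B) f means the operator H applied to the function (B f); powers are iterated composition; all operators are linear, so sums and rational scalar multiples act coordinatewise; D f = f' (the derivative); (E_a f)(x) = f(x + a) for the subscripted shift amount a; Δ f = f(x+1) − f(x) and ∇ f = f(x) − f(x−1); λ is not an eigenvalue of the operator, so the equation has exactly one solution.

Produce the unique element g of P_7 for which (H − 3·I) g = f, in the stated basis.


write g with unknown coordinates in the stated basis and equate coefficients in (H − 3·I) g = f
solving from the highest basis element down gives g = -(2/9)x^6 - (3/2)x^5 - (15/2)x^4 - (1130/27)x^3 - (1370/9)x^2 - (1106/3)x - 37408/81
check: H g = -4x^5 - (45/2)x^4 - (1130/9)x^3 - (1370/3)x^2 - 1106x - 37408/27
so H g − 3·g = (2/3)x^6 + (1/2)x^5 = f ✓

g(x) = -(2/9)x^6 - (3/2)x^5 - (15/2)x^4 - (1130/27)x^3 - (1370/9)x^2 - (1106/3)x - 37408/81


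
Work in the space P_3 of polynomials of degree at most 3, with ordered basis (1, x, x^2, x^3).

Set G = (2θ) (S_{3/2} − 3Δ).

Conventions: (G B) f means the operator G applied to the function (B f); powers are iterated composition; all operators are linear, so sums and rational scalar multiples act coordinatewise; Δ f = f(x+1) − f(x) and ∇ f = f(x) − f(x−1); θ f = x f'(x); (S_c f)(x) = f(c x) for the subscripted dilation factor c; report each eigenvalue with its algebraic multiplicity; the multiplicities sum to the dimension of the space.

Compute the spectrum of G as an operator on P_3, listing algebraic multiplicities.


image of 1: 0
image of x: 3x
image of x^2: 9x^2 - 12x
image of x^3: (81/4)x^3 - 36x^2 - 18x
the matrix is upper triangular; its diagonal is (0, 3, 9, 81/4)
for a triangular matrix the eigenvalues are the diagonal entries, with algebraic multiplicity their repetition count

λ = 0 (multiplicity 1), λ = 3 (multiplicity 1), λ = 9 (multiplicity 1), λ = 81/4 (multiplicity 1)


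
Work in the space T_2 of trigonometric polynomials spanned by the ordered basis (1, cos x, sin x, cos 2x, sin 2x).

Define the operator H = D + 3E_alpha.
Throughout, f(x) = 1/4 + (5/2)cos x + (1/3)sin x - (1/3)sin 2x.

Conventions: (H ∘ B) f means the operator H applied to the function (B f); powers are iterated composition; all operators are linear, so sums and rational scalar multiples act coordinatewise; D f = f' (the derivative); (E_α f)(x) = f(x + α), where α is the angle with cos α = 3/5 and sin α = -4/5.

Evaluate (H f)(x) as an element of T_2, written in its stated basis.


the image equals g(x) = 3/4 + (121/30)cos x + (41/10)sin x + (22/75)cos 2x + (7/25)sin 2x

D f = (1/3)cos x - (5/2)sin x - (2/3)cos 2x
E_alpha f = 1/4 + (37/30)cos x + (11/5)sin x + (8/25)cos 2x + (7/75)sin 2x
(3E_alpha) f = 3/4 + (37/10)cos x + (33/5)sin x + (24/25)cos 2x + (7/25)sin 2x
(D + 3E_alpha) f = 3/4 + (121/30)cos x + (41/10)sin x + (22/75)cos 2x + (7/25)sin 2x


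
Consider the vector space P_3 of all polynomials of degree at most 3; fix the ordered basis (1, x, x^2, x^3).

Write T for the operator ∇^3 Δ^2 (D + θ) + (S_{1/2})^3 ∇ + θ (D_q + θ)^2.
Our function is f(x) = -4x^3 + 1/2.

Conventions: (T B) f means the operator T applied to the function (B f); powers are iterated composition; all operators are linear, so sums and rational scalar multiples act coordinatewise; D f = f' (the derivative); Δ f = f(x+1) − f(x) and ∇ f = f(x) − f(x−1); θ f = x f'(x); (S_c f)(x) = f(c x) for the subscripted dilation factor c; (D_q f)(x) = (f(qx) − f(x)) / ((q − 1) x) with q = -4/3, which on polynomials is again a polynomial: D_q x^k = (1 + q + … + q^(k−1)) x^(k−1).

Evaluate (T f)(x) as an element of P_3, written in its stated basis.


D f = -12x^2
θ f = -12x^3
(D + θ) f = -12x^3 - 12x^2
Δ (D + θ) f = -36x^2 - 60x - 24
Δ Δ (D + θ) f = -72x - 96
∇ Δ^2 (D + θ) f = -72
∇ ∇ Δ^2 (D + θ) f = 0
∇ ∇ ∇ Δ^2 (D + θ) f = 0
∇ f = -12x^2 + 12x - 4
S_{1/2} ∇ f = -3x^2 + 6x - 4
S_{1/2} S_{1/2} ∇ f = -(3/4)x^2 + 3x - 4
S_{1/2} S_{1/2} S_{1/2} ∇ f = -(3/16)x^2 + (3/2)x - 4
D_q f = -(52/9)x^2
θ f = -12x^3
(D_q + θ) f = -12x^3 - (52/9)x^2
D_q (D_q + θ) f = -(52/3)x^2 + (52/27)x
θ (D_q + θ) f = -36x^3 - (104/9)x^2
(D_q + θ) (D_q + θ) f = -36x^3 - (260/9)x^2 + (52/27)x
θ (D_q + θ)^2 f = -108x^3 - (520/9)x^2 + (52/27)x
(∇^3 Δ^2 (D + θ) + (S_{1/2})^3 ∇ + θ (D_q + θ)^2) f = -108x^3 - (8347/144)x^2 + (185/54)x - 4

the result is g(x) = -108x^3 - (8347/144)x^2 + (185/54)x - 4


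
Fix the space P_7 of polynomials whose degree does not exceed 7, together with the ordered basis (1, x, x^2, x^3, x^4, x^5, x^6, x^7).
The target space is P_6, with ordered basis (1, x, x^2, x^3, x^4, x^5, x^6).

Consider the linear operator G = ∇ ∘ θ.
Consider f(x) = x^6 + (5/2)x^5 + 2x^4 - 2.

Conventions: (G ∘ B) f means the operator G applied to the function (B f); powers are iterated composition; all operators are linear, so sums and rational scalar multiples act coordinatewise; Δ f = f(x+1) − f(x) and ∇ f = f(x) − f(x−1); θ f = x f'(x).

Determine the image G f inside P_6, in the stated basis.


θ f = 6x^6 + (25/2)x^5 + 8x^4
∇ θ f = 36x^5 - (55/2)x^4 + 27x^3 - 13x^2 + (11/2)x - 3/2

the result is g(x) = 36x^5 - (55/2)x^4 + 27x^3 - 13x^2 + (11/2)x - 3/2


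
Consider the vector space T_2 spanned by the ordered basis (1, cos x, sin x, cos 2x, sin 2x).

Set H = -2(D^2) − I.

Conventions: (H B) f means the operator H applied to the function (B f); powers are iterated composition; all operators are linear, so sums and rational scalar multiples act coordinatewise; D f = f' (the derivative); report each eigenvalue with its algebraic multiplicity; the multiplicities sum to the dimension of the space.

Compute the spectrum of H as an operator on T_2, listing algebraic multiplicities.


λ = -1 (multiplicity 1), λ = 1 (multiplicity 2), λ = 7 (multiplicity 2)

image of 1: -1
image of cos x: cos x
image of sin x: sin x
image of cos 2x: 7cos 2x
image of sin 2x: 7sin 2x
the matrix is diagonal; its diagonal is (-1, 1, 1, 7, 7)
for a triangular matrix the eigenvalues are the diagonal entries, with algebraic multiplicity their repetition count


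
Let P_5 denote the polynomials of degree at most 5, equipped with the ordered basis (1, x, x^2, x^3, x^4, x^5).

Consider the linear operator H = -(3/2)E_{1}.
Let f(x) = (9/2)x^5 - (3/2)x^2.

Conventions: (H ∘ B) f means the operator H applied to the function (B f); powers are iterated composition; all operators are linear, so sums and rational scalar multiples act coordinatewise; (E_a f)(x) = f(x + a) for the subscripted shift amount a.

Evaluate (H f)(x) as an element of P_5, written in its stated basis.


E_{1} f = (9/2)x^5 + (45/2)x^4 + 45x^3 + (87/2)x^2 + (39/2)x + 3
(-(3/2)E_{1}) f = -(27/4)x^5 - (135/4)x^4 - (135/2)x^3 - (261/4)x^2 - (117/4)x - 9/2

the result is g(x) = -(27/4)x^5 - (135/4)x^4 - (135/2)x^3 - (261/4)x^2 - (117/4)x - 9/2


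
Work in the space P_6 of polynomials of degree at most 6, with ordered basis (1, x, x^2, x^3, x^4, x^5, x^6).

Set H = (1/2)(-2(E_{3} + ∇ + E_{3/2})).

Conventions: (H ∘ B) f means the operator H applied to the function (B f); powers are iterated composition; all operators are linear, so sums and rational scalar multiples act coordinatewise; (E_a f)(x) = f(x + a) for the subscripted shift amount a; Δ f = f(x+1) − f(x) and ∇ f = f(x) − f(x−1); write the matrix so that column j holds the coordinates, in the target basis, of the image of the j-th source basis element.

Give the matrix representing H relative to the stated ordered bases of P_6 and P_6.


image of 1: -2
image of x: -2x - 11/2
image of x^2: -2x^2 - 11x - 41/4
image of x^3: -2x^3 - (33/2)x^2 - (123/4)x - 251/8
image of x^4: -2x^4 - 22x^3 - (123/2)x^2 - (251/2)x - 1361/16
image of x^5: -2x^5 - (55/2)x^4 - (205/2)x^3 - (1255/4)x^2 - (6805/16)x - 8051/32
image of x^6: -2x^6 - 33x^5 - (615/4)x^4 - (1255/2)x^3 - (20415/16)x^2 - (24153/16)x - 47321/64
each image's coordinates form column j of the matrix

the matrix is [[-2, -11/2, -41/4, -251/8, -1361/16, -8051/32, -47321/64]; [0, -2, -11, -123/4, -251/2, -6805/16, -24153/16]; [0, 0, -2, -33/2, -123/2, -1255/4, -20415/16]; [0, 0, 0, -2, -22, -205/2, -1255/2]; [0, 0, 0, 0, -2, -55/2, -615/4]; [0, 0, 0, 0, 0, -2, -33]; [0, 0, 0, 0, 0, 0, -2]] (rows listed top to bottom)


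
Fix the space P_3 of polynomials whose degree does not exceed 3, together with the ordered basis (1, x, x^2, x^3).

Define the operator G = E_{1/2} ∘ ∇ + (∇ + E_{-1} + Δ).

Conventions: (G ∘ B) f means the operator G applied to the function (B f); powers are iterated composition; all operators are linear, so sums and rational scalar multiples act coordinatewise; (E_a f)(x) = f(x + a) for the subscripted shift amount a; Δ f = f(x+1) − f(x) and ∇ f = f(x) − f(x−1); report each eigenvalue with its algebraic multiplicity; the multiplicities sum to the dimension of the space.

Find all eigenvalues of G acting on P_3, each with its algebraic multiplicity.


λ = 1 (multiplicity 4)

image of 1: 1
image of x: x + 2
image of x^2: x^2 + 4x + 1
image of x^3: x^3 + 6x^2 + 3x + 5/4
the matrix is upper triangular; its diagonal is (1, 1, 1, 1)
for a triangular matrix the eigenvalues are the diagonal entries, with algebraic multiplicity their repetition count


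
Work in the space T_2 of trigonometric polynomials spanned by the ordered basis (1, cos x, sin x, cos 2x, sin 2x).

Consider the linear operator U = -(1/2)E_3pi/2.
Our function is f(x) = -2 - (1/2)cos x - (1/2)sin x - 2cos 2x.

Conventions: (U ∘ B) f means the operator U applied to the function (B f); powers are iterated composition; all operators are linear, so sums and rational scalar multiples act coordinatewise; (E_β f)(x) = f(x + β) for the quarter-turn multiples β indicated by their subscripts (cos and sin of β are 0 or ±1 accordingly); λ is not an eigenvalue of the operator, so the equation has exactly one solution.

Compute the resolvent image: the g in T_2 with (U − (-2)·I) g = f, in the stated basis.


write g with unknown coordinates in the stated basis and equate coefficients in (U − (-2)·I) g = f
solving from the highest basis element down gives g = -4/3 - (3/17)cos x - (5/17)sin x - (4/5)cos 2x
check: U g = 2/3 - (5/34)cos x + (3/34)sin x - (2/5)cos 2x
so U g − (-2)·g = -2 - (1/2)cos x - (1/2)sin x - 2cos 2x = f ✓

g(x) = -4/3 - (3/17)cos x - (5/17)sin x - (4/5)cos 2x


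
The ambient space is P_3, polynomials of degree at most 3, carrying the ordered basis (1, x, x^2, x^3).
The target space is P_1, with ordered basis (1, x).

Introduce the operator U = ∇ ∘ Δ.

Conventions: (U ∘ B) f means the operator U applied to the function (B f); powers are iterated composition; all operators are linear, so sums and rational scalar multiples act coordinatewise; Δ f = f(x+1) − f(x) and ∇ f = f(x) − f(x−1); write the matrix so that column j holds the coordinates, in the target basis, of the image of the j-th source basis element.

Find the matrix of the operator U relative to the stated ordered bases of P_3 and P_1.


image of 1: 0
image of x: 0
image of x^2: 2
image of x^3: 6x
each image's coordinates form column j of the matrix

the matrix is [[0, 0, 2, 0]; [0, 0, 0, 6]] (rows listed top to bottom)


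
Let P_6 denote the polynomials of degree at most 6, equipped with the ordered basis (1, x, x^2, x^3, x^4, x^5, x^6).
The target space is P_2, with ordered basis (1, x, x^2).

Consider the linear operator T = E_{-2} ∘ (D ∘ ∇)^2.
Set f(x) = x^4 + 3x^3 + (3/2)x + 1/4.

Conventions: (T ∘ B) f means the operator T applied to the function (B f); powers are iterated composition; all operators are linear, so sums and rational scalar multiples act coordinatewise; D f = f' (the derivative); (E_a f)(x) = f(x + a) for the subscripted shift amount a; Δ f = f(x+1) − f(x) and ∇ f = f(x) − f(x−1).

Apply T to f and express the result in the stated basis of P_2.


g(x) = 24

∇ f = 4x^3 + 3x^2 - 5x + 7/2
D ∇ f = 12x^2 + 6x - 5
∇ (D ∘ ∇) f = 24x - 6
D ∇ (D ∘ ∇) f = 24
E_{-2} (D ∘ ∇)^2 f = 24


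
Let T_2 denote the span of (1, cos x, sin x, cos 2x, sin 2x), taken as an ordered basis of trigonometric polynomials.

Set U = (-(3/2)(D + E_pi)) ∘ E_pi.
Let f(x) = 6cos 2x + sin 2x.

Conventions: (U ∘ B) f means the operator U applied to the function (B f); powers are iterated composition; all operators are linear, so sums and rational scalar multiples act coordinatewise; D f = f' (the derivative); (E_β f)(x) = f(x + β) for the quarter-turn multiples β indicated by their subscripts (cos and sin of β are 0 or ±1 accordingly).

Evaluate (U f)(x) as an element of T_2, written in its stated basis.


the result is g(x) = -12cos 2x + (33/2)sin 2x

E_pi f = 6cos 2x + sin 2x
D E_pi f = 2cos 2x - 12sin 2x
E_pi E_pi f = 6cos 2x + sin 2x
(D + E_pi) E_pi f = 8cos 2x - 11sin 2x
(-(3/2)(D + E_pi)) E_pi f = -12cos 2x + (33/2)sin 2x


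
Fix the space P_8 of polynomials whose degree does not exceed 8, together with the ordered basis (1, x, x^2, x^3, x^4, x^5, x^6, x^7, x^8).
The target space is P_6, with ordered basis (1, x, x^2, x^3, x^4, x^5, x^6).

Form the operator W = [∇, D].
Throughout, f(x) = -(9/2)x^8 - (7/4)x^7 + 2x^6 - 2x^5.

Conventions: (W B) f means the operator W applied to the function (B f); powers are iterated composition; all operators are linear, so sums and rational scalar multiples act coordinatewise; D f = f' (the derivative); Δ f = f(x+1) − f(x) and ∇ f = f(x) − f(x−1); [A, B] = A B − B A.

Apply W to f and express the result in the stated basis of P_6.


the image equals g(x) = 0

D f = -36x^7 - (49/4)x^6 + 12x^5 - 10x^4
∇ D f = -252x^6 + (1365/2)x^5 - (4065/4)x^4 + 855x^3 - (1569/4)x^2 + (157/2)x - 7/4
∇ f = -36x^7 + (455/4)x^6 - (813/4)x^5 + (855/4)x^4 - (523/4)x^3 + (157/4)x^2 - (7/4)x - 5/4
D ∇ f = -252x^6 + (1365/2)x^5 - (4065/4)x^4 + 855x^3 - (1569/4)x^2 + (157/2)x - 7/4
[∇, D] f = 0


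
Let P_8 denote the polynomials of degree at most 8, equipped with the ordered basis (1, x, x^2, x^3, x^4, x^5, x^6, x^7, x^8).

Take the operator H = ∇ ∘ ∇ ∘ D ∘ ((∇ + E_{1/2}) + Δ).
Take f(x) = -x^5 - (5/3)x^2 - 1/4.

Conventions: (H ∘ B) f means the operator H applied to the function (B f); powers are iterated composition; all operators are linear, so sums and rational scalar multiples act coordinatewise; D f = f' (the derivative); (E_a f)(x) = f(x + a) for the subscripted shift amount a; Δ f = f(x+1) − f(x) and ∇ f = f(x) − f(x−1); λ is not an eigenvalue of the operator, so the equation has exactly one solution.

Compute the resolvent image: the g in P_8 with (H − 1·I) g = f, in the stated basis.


write g with unknown coordinates in the stated basis and equate coefficients in (H − 1·I) g = f
solving from the highest basis element down gives g = x^5 + (185/3)x^2 + 180x - 859/4
check: H g = 60x^2 + 180x - 215
so H g − 1·g = -x^5 - (5/3)x^2 - 1/4 = f ✓

the image equals g(x) = x^5 + (185/3)x^2 + 180x - 859/4


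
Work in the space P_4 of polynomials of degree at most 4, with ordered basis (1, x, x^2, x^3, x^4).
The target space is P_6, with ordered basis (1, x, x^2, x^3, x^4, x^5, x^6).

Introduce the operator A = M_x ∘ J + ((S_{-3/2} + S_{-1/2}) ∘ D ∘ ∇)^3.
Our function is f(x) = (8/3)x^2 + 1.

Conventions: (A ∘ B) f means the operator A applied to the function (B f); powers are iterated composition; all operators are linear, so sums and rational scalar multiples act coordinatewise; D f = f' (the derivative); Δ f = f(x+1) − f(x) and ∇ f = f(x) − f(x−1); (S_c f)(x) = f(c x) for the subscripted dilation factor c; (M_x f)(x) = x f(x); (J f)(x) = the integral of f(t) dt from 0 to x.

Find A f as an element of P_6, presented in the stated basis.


J f = (8/9)x^3 + x
M_x J f = (8/9)x^4 + x^2
∇ f = (16/3)x - 8/3
D ∇ f = 16/3
S_{-3/2} (D ∘ ∇) f = 16/3
S_{-1/2} (D ∘ ∇) f = 16/3
(S_{-3/2} + S_{-1/2}) (D ∘ ∇) f = 32/3
∇ ((S_{-3/2} + S_{-1/2}) ∘ D ∘ ∇) f = 0
D ∇ ((S_{-3/2} + S_{-1/2}) ∘ D ∘ ∇) f = 0
S_{-3/2} (D ∘ ∇) ((S_{-3/2} + S_{-1/2}) ∘ D ∘ ∇) f = 0
S_{-1/2} (D ∘ ∇) ((S_{-3/2} + S_{-1/2}) ∘ D ∘ ∇) f = 0
(S_{-3/2} + S_{-1/2}) (D ∘ ∇) ((S_{-3/2} + S_{-1/2}) ∘ D ∘ ∇) f = 0
∇ ((S_{-3/2} + S_{-1/2}) ∘ D ∘ ∇) ((S_{-3/2} + S_{-1/2}) ∘ D ∘ ∇) f = 0
D ∇ ((S_{-3/2} + S_{-1/2}) ∘ D ∘ ∇) ((S_{-3/2} + S_{-1/2}) ∘ D ∘ ∇) f = 0
S_{-3/2} (D ∘ ∇) ((S_{-3/2} + S_{-1/2}) ∘ D ∘ ∇) ((S_{-3/2} + S_{-1/2}) ∘ D ∘ ∇) f = 0
S_{-1/2} (D ∘ ∇) ((S_{-3/2} + S_{-1/2}) ∘ D ∘ ∇) ((S_{-3/2} + S_{-1/2}) ∘ D ∘ ∇) f = 0
(S_{-3/2} + S_{-1/2}) (D ∘ ∇) ((S_{-3/2} + S_{-1/2}) ∘ D ∘ ∇) ((S_{-3/2} + S_{-1/2}) ∘ D ∘ ∇) f = 0
(M_x ∘ J + ((S_{-3/2} + S_{-1/2}) ∘ D ∘ ∇)^3) f = (8/9)x^4 + x^2

g(x) = (8/9)x^4 + x^2


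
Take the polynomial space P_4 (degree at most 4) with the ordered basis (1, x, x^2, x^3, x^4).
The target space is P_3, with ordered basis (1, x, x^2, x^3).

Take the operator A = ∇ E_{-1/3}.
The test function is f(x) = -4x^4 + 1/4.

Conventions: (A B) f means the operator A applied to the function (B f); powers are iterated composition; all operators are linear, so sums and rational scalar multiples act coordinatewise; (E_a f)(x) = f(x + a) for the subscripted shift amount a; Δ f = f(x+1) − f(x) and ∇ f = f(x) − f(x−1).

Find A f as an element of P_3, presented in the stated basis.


the image equals g(x) = -16x^3 + 40x^2 - (112/3)x + 340/27

E_{-1/3} f = -4x^4 + (16/3)x^3 - (8/3)x^2 + (16/27)x + 65/324
∇ E_{-1/3} f = -16x^3 + 40x^2 - (112/3)x + 340/27


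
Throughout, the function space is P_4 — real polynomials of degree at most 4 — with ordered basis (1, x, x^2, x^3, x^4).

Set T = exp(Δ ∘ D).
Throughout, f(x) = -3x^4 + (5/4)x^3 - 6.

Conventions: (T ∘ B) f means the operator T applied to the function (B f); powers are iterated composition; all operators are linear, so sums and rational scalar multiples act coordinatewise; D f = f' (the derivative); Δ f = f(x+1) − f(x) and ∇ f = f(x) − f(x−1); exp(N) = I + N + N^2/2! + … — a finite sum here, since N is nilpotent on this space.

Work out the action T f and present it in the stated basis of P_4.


the result is g(x) = -3x^4 + (5/4)x^3 - 36x^2 - (57/2)x - 201/4

order-1 term: -36x^2 - (57/2)x - 33/4
order-2 term: -36
the series for exp(Δ ∘ D) f terminates at order 2
exp(Δ ∘ D) f = -3x^4 + (5/4)x^3 - 36x^2 - (57/2)x - 201/4


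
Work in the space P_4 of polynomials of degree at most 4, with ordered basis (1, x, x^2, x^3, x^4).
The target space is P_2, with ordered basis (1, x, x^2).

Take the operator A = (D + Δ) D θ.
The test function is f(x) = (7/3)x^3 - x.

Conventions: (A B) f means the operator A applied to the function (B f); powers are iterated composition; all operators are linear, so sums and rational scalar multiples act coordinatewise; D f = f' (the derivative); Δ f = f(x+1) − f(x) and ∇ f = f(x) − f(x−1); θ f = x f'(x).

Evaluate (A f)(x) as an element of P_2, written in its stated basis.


θ f = 7x^3 - x
D θ f = 21x^2 - 1
D D θ f = 42x
Δ D θ f = 42x + 21
(D + Δ) D θ f = 84x + 21

g(x) = 84x + 21


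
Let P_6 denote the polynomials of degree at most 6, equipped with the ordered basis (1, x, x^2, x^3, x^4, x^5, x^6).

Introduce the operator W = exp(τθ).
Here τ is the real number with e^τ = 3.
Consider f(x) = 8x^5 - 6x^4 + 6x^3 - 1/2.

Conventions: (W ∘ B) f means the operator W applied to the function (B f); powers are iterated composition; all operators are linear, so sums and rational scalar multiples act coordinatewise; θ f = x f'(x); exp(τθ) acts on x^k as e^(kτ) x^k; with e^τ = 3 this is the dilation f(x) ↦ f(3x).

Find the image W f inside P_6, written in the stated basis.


g(x) = 1944x^5 - 486x^4 + 162x^3 - 1/2

exp(τθ) x^k = e^(kτ) x^k; with e^τ = 3 this sends x^k to 3^k x^k
x^3 ↦ 27 x^3
x^4 ↦ 81 x^4
x^5 ↦ 243 x^5
applying this coordinatewise to f: exp(τθ) f = 1944x^5 - 486x^4 + 162x^3 - 1/2


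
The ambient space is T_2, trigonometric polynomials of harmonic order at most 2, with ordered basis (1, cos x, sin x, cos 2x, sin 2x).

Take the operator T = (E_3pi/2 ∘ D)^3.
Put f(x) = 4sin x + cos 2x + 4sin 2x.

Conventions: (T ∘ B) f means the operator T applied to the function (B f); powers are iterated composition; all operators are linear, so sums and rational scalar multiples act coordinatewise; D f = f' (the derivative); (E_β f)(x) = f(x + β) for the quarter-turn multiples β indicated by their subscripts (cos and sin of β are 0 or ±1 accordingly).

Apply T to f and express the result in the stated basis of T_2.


D f = 4cos x + 8cos 2x - 2sin 2x
E_3pi/2 D f = 4sin x - 8cos 2x + 2sin 2x
D (E_3pi/2 ∘ D) f = 4cos x + 4cos 2x + 16sin 2x
E_3pi/2 D (E_3pi/2 ∘ D) f = 4sin x - 4cos 2x - 16sin 2x
D (E_3pi/2 ∘ D) (E_3pi/2 ∘ D) f = 4cos x - 32cos 2x + 8sin 2x
E_3pi/2 D (E_3pi/2 ∘ D) (E_3pi/2 ∘ D) f = 4sin x + 32cos 2x - 8sin 2x

g(x) = 4sin x + 32cos 2x - 8sin 2x


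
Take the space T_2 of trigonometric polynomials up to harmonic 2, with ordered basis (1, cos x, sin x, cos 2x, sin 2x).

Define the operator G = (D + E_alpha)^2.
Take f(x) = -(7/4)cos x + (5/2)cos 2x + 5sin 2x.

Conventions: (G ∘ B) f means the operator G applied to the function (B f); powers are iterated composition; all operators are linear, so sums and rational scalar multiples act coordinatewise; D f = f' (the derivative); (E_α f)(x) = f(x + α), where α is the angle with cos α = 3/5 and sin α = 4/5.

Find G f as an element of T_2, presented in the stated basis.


the result is g(x) = (126/25)cos x + (189/50)sin x - (7499/250)cos 2x - (4909/125)sin 2x

D f = (7/4)sin x + 10cos 2x - 5sin 2x
E_alpha f = -(21/20)cos x + (7/5)sin x + (41/10)cos 2x - (19/5)sin 2x
(D + E_alpha) f = -(21/20)cos x + (63/20)sin x + (141/10)cos 2x - (44/5)sin 2x
D (D + E_alpha) f = (63/20)cos x + (21/20)sin x - (88/5)cos 2x - (141/5)sin 2x
E_alpha (D + E_alpha) f = (189/100)cos x + (273/100)sin x - (3099/250)cos 2x - (1384/125)sin 2x
(D + E_alpha) (D + E_alpha) f = (126/25)cos x + (189/50)sin x - (7499/250)cos 2x - (4909/125)sin 2x
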